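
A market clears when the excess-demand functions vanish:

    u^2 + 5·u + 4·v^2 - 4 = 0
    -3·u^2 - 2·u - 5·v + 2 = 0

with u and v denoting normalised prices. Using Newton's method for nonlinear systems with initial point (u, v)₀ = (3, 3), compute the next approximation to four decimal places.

(1.0612, 1.5553)

At (3, 3): F = (56.0000, -46.0000).
Jacobian J = [[2·u + 5, 8·v], [-6·u - 2, -5]].
At the point, J = [[11.0000, 24.0000], [-20.0000, -5.0000]] (det J = 425.0000).
Solving J·Δ = −F gives Δ = (-1.9388, -1.4447).
Then the next iterate is (u, v)₁ = (1.0612, 1.5553).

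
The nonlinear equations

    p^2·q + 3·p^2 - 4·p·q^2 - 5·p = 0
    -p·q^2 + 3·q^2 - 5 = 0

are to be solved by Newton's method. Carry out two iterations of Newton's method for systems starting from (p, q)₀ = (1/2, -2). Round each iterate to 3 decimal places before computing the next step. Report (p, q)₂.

At (1/2, -2): F = (-10.250, 5.000).
Jacobian J = [[2·p·q + 6·p - 4·q^2 - 5, p^2 - 8·p·q], [-q^2, -2·p·q + 6·q]].
At the point, J = [[-20.000, 8.250], [-4.000, -10.000]] (det J = 233.000).
Solving J·Δ = −F gives Δ = (-0.263, 0.605).
Then the next iterate is (p, q)₁ = (0.237, -1.395).
Round to (0.237, -1.395) and repeat: F = (-2.93968, 0.37687), J = [[-12.02333, 2.70109], [-1.94603, -7.70877]].
Δ = (-0.221, 0.105), so (p, q)₂ = (0.016, -1.290).

(0.016, -1.290)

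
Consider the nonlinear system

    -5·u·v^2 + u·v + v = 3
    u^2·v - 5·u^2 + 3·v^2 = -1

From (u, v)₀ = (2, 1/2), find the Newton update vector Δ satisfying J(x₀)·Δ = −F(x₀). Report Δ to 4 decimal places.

At (2, 1/2): F = (-4.0000, -16.2500).
Jacobian J = [[-5·v^2 + v, -10·u·v + u + 1], [2·u·v - 10·u, u^2 + 6·v]].
At the point, J = [[-0.7500, -7.0000], [-18.0000, 7.0000]] (det J = -131.2500).
Solving J·Δ = −F gives Δ = (-1.0800, -0.4557).

(-1.0800, -0.4557)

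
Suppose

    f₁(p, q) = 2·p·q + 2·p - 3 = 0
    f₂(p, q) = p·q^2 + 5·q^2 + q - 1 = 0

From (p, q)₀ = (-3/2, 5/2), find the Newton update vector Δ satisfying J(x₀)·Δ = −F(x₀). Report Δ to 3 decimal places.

(1.212, -1.673)

At (-3/2, 5/2): F = (-13.500, 23.375).
Jacobian J = [[2·q + 2, 2·p], [q^2, 2·p·q + 10·q + 1]].
At the point, J = [[7.000, -3.000], [6.250, 18.500]] (det J = 148.250).
Solving J·Δ = −F gives Δ = (1.212, -1.673).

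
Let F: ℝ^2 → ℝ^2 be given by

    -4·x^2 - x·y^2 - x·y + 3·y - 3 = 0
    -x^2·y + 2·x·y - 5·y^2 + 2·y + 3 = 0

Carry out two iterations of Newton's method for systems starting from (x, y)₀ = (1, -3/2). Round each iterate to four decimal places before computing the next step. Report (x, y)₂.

(8.0497, 0.6592)

At (1, -3/2): F = (-12.2500, -12.7500).
Jacobian J = [[-8·x - y^2 - y, -2·x·y - x + 3], [-2·x·y + 2·y, -x^2 + 2·x - 10·y + 2]].
At the point, J = [[-8.7500, 5.0000], [0.0000, 18.0000]] (det J = -157.5000).
Solving J·Δ = −F gives Δ = (-0.9952, 0.7083).
Then the next iterate is (x, y)₁ = (0.0048, -0.7917).
Round to (0.0048, -0.7917) and repeat: F = (-5.374401, -1.724927), J = [[0.126511, 3.002800], [-1.575800, 9.926577]].
Δ = (8.0449, 1.4509), so (x, y)₂ = (8.0497, 0.6592).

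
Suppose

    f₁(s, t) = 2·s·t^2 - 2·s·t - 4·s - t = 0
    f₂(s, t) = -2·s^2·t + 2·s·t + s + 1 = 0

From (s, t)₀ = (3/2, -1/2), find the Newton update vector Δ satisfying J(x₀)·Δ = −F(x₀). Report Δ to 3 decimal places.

At (3/2, -1/2): F = (-3.250, 3.250).
Jacobian J = [[2·t^2 - 2·t - 4, 4·s·t - 2·s - 1], [-4·s·t + 2·t + 1, -2·s^2 + 2·s]].
At the point, J = [[-2.500, -7.000], [3.000, -1.500]] (det J = 24.750).
Solving J·Δ = −F gives Δ = (-1.116, -0.066).

(-1.116, -0.066)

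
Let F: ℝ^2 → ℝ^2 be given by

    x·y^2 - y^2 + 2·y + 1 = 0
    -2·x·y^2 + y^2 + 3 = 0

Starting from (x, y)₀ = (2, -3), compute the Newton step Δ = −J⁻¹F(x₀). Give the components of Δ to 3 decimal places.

At (2, -3): F = (4.000, -24.000).
Jacobian J = [[y^2, 2·x·y - 2·y + 2], [-2·y^2, -4·x·y + 2·y]].
At the point, J = [[9.000, -4.000], [-18.000, 18.000]] (det J = 90.000).
Solving J·Δ = −F gives Δ = (0.267, 1.600).

(0.267, 1.600)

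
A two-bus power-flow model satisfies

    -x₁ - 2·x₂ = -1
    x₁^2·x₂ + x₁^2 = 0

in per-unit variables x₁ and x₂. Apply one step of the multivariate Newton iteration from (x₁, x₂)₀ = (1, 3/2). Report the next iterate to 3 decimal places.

(0.778, 0.111)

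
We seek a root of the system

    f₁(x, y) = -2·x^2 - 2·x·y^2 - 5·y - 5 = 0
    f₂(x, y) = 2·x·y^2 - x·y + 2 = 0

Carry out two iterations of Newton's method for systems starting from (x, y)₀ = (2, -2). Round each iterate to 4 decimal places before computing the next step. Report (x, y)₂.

At (2, -2): F = (-19.0000, 22.0000).
Jacobian J = [[-4·x - 2·y^2, -4·x·y - 5], [2·y^2 - y, 4·x·y - x]].
At the point, J = [[-16.0000, 11.0000], [10.0000, -18.0000]] (det J = 178.0000).
Solving J·Δ = −F gives Δ = (-0.5618, 0.9101).
Then the next iterate is (x, y)₁ = (1.4382, -1.0899).
Round to (1.4382, -1.0899) and repeat: F = (-7.104162, 6.984318), J = [[-8.128564, 1.269977], [3.465664, -7.708177]].
Δ = (-0.7877, 0.5519), so (x, y)₂ = (0.6505, -0.5380).

(0.6505, -0.5380)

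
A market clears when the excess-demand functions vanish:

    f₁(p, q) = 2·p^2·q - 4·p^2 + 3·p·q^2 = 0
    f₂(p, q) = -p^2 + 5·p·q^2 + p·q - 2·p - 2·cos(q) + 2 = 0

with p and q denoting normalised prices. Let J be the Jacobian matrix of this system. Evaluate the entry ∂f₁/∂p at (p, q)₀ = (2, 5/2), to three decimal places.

22.750

∂f₁/∂p = 4·p·q - 8·p + 3·q^2.
At (2, 5/2) this is 22.750.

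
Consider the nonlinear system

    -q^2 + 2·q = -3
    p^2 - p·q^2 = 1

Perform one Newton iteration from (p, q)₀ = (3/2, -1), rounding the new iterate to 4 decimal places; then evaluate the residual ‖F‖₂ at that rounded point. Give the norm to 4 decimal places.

0.0156

At (3/2, -1): F = (0.0000, -0.2500).
Jacobian J = [[0, -2·q + 2], [2·p - q^2, -2·p·q]].
At the point, J = [[0.0000, 4.0000], [2.0000, 3.0000]] (det J = -8.0000).
Solving J·Δ = −F gives Δ = (0.1250, 0.0000).
Then the next iterate is (p, q)₁ = (1.6250, -1.0000).
Re-evaluating at (1.6250, -1.0000): F = (0.0000, 0.015625), so ‖F‖₂ = 0.0156.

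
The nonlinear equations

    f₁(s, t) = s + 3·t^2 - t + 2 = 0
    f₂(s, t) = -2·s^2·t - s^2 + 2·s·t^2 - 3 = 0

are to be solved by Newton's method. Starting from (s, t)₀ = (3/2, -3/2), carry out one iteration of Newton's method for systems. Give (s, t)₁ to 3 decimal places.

(2.332, -0.242)

At (3/2, -3/2): F = (11.750, 8.250).
Jacobian J = [[1, 6·t - 1], [-4·s·t - 2·s + 2·t^2, -2·s^2 + 4·s·t]].
At the point, J = [[1.000, -10.000], [10.500, -13.500]] (det J = 91.500).
Solving J·Δ = −F gives Δ = (0.832, 1.258).
Then the next iterate is (s, t)₁ = (2.332, -0.242).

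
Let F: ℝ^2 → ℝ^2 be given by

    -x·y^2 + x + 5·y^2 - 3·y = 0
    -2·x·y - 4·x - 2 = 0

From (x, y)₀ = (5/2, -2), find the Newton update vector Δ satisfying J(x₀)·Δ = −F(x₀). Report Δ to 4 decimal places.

At (5/2, -2): F = (18.5000, -2.0000).
Jacobian J = [[-y^2 + 1, -2·x·y + 10·y - 3], [-2·y - 4, -2·x]].
At the point, J = [[-3.0000, -13.0000], [0.0000, -5.0000]] (det J = 15.0000).
Solving J·Δ = −F gives Δ = (7.9000, -0.4000).

(7.9000, -0.4000)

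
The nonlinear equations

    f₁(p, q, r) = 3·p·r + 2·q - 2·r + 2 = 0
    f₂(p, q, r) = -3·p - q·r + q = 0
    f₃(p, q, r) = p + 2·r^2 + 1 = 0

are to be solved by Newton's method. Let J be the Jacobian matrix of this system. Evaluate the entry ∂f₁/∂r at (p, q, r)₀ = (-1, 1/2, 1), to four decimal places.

∂f₁/∂r = 3·p - 2.
At (-1, 1/2, 1) this is -5.0000.

-5.0000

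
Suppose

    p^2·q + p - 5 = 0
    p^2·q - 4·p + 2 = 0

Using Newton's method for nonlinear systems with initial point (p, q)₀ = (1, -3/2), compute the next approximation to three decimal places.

At (1, -3/2): F = (-5.500, -3.500).
Jacobian J = [[2·p·q + 1, p^2], [2·p·q - 4, p^2]].
At the point, J = [[-2.000, 1.000], [-7.000, 1.000]] (det J = 5.000).
Solving J·Δ = −F gives Δ = (0.400, 6.300).
Then the next iterate is (p, q)₁ = (1.400, 4.800).

(1.400, 4.800)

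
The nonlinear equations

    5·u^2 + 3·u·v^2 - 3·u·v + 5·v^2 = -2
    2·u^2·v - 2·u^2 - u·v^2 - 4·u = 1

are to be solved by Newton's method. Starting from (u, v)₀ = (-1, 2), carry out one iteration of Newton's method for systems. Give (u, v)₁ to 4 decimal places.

(-1.2500, 0.0000)

At (-1, 2): F = (21.0000, 9.0000).
Jacobian J = [[10·u + 3·v^2 - 3·v, 6·u·v - 3·u + 10·v], [4·u·v - 4·u - v^2 - 4, 2·u^2 - 2·u·v]].
At the point, J = [[-4.0000, 11.0000], [-12.0000, 6.0000]] (det J = 108.0000).
Solving J·Δ = −F gives Δ = (-0.2500, -2.0000).
Then the next iterate is (u, v)₁ = (-1.2500, 0.0000).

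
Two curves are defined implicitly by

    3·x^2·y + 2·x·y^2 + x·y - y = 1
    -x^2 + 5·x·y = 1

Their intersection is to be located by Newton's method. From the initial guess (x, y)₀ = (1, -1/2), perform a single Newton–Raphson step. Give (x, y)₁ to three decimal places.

(0.476, -0.071)

At (1, -1/2): F = (-2.000, -4.500).
Jacobian J = [[6·x·y + 2·y^2 + y, 3·x^2 + 4·x·y + x - 1], [-2·x + 5·y, 5·x]].
At the point, J = [[-3.000, 1.000], [-4.500, 5.000]] (det J = -10.500).
Solving J·Δ = −F gives Δ = (-0.524, 0.429).
Then the next iterate is (x, y)₁ = (0.476, -0.071).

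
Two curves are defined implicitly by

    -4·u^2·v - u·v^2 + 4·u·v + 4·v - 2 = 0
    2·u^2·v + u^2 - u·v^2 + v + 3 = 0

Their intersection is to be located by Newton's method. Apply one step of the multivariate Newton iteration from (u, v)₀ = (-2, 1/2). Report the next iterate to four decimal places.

(0.1697, 1.0364)

At (-2, 1/2): F = (-11.5000, 12.0000).
Jacobian J = [[-8·u·v - v^2 + 4·v, -4·u^2 - 2·u·v + 4·u + 4], [4·u·v + 2·u - v^2, 2·u^2 - 2·u·v + 1]].
At the point, J = [[9.7500, -18.0000], [-8.2500, 11.0000]] (det J = -41.2500).
Solving J·Δ = −F gives Δ = (2.1697, 0.5364).
Then the next iterate is (u, v)₁ = (0.1697, 1.0364).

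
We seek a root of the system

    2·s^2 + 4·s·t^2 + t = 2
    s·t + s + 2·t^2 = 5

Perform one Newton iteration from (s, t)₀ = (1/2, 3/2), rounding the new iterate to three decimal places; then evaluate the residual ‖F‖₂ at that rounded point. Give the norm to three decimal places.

0.106

At (1/2, 3/2): F = (4.500, 0.750).
Jacobian J = [[4·s + 4·t^2, 8·s·t + 1], [t + 1, s + 4·t]].
At the point, J = [[11.000, 7.000], [2.500, 6.500]] (det J = 54.000).
Solving J·Δ = −F gives Δ = (-0.444, 0.056).
Then the next iterate is (s, t)₁ = (0.056, 1.556).
Re-evaluating at (0.056, 1.556): F = (0.10461, -0.01459), so ‖F‖₂ = 0.106.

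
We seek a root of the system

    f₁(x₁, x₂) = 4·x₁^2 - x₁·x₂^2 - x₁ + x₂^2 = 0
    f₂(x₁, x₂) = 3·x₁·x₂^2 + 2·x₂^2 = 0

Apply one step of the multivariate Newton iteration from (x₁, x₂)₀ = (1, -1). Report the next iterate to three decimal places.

At (1, -1): F = (3.000, 5.000).
Jacobian J = [[8·x₁ - x₂^2 - 1, -2·x₁·x₂ + 2·x₂], [3·x₂^2, 6·x₁·x₂ + 4·x₂]].
At the point, J = [[6.000, 0.000], [3.000, -10.000]] (det J = -60.000).
Solving J·Δ = −F gives Δ = (-0.500, 0.350).
Then the next iterate is (x₁, x₂)₁ = (0.500, -0.650).

(0.500, -0.650)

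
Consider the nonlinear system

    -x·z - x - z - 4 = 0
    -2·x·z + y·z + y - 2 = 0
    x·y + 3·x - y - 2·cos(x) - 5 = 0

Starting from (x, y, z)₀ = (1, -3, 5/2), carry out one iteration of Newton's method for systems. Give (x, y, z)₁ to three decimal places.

(2.830, -7.104, -5.703)

At (1, -3, 5/2): F = (-10.000, -17.500, -3.08060).
Jacobian J = [[-z - 1, 0, -x - 1], [-2·z, z + 1, -2·x + y], [y + 2·sin(x) + 3, x - 1, 0]].
At the point, J = [[-3.500, 0.000, -2.000], [-5.000, 3.500, -5.000], [1.68294, 0.000, 0.000]] (det J = 11.78059).
Solving J·Δ = −F gives Δ = (1.830, -4.104, -8.203).
Then the next iterate is (x, y, z)₁ = (2.830, -7.104, -5.703).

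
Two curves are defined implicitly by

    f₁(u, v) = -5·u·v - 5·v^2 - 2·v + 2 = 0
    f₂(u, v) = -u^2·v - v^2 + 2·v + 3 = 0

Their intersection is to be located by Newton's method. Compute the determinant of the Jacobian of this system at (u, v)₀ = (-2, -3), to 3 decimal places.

516.000

J = [[-5·v, -5·u - 10·v - 2], [-2·u·v, -u^2 - 2·v + 2]].
At the point, J = [[15.000, 38.000], [-12.000, 4.000]].
det J = 516.000.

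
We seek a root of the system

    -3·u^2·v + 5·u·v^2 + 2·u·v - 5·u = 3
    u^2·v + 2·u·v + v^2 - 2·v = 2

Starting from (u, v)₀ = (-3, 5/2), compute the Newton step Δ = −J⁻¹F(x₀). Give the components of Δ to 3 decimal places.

(-0.412, -1.812)

At (-3, 5/2): F = (-164.250, 6.750).
Jacobian J = [[-6·u·v + 5·v^2 + 2·v - 5, -3·u^2 + 10·u·v + 2·u], [2·u·v + 2·v, u^2 + 2·u + 2·v - 2]].
At the point, J = [[76.250, -108.000], [-10.000, 6.000]] (det J = -622.500).
Solving J·Δ = −F gives Δ = (-0.412, -1.812).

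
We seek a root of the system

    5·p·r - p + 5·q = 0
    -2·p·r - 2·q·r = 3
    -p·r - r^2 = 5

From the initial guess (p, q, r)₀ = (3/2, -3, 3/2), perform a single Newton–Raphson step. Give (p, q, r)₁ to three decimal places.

(-9.427, 9.958, 3.031)

At (3/2, -3, 3/2): F = (-5.250, 1.500, -9.500).
Jacobian J = [[5·r - 1, 5, 5·p], [-2·r, -2·r, -2·p - 2·q], [-r, 0, -p - 2·r]].
At the point, J = [[6.500, 5.000, 7.500], [-3.000, -3.000, 3.000], [-1.500, 0.000, -4.500]] (det J = -36.000).
Solving J·Δ = −F gives Δ = (-10.927, 12.958, 1.531).
Then the next iterate is (p, q, r)₁ = (-9.427, 9.958, 3.031).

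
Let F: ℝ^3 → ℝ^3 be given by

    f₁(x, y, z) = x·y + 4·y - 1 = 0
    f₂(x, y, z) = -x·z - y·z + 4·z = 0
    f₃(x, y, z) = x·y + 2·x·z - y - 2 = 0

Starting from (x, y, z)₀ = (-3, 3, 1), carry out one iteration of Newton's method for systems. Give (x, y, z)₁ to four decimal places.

(-2.8500, 0.5500, -0.5750)

At (-3, 3, 1): F = (2.0000, 4.0000, -20.0000).
Jacobian J = [[y, x + 4, 0], [-z, -z, -x - y + 4], [y + 2·z, x - 1, 2·x]].
At the point, J = [[3.0000, 1.0000, 0.0000], [-1.0000, -1.0000, 4.0000], [5.0000, -4.0000, -6.0000]] (det J = 80.0000).
Solving J·Δ = −F gives Δ = (0.1500, -2.4500, -1.5750).
Then the next iterate is (x, y, z)₁ = (-2.8500, 0.5500, -0.5750).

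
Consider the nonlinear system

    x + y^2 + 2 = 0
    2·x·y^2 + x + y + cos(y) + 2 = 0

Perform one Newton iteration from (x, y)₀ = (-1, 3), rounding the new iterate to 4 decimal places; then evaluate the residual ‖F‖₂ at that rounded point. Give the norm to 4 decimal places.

At (-1, 3): F = (10.0000, -14.989992).
Jacobian J = [[1, 2·y], [2·y^2 + 1, 4·x·y - sin(y) + 1]].
At the point, J = [[1.0000, 6.0000], [19.0000, -11.141120]] (det J = -125.141120).
Solving J·Δ = −F gives Δ = (-0.1716, -1.6381).
Then the next iterate is (x, y)₁ = (-1.1716, 1.3619).
Re-evaluating at (-1.1716, 1.3619): F = (2.683172, -1.948420), so ‖F‖₂ = 3.3160.

3.3160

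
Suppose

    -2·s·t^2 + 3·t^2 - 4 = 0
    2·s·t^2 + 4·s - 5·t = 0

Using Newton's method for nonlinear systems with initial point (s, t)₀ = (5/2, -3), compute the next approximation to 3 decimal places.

(2.691, -0.880)

At (5/2, -3): F = (-22.000, 70.000).
Jacobian J = [[-2·t^2, -4·s·t + 6·t], [2·t^2 + 4, 4·s·t - 5]].
At the point, J = [[-18.000, 12.000], [22.000, -35.000]] (det J = 366.000).
Solving J·Δ = −F gives Δ = (0.191, 2.120).
Then the next iterate is (s, t)₁ = (2.691, -0.880).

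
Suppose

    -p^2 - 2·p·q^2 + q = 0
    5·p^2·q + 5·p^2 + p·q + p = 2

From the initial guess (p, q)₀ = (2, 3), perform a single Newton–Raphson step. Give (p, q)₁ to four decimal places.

At (2, 3): F = (-37.0000, 86.0000).
Jacobian J = [[-2·p - 2·q^2, -4·p·q + 1], [10·p·q + 10·p + q + 1, 5·p^2 + p]].
At the point, J = [[-22.0000, -23.0000], [84.0000, 22.0000]] (det J = 1448.0000).
Solving J·Δ = −F gives Δ = (-0.8039, -0.8398).
Then the next iterate is (p, q)₁ = (1.1961, 2.1602).

(1.1961, 2.1602)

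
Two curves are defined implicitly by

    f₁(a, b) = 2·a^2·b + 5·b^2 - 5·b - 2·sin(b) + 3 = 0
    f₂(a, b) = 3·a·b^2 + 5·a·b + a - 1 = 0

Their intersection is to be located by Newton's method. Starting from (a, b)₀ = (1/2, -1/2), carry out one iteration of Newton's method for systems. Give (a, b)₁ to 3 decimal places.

At (1/2, -1/2): F = (7.45885, -1.375).
Jacobian J = [[4·a·b, 2·a^2 + 10·b - 2·cos(b) - 5], [3·b^2 + 5·b + 1, 6·a·b + 5·a]].
At the point, J = [[-1.000, -11.25517], [-0.750, 1.000]] (det J = -9.44137).
Solving J·Δ = −F gives Δ = (-0.849, 0.738).
Then the next iterate is (a, b)₁ = (-0.349, 0.238).

(-0.349, 0.238)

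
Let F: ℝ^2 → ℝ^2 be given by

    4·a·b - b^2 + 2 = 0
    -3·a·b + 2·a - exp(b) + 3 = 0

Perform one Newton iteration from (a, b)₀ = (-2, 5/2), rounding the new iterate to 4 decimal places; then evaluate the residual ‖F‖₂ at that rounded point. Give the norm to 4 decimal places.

5.2466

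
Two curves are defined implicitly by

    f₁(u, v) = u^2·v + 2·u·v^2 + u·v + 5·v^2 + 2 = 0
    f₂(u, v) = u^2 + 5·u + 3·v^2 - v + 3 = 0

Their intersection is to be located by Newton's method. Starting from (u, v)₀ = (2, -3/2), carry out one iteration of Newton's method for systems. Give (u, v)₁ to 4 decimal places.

At (2, -3/2): F = (13.2500, 25.2500).
Jacobian J = [[2·u·v + 2·v^2 + v, u^2 + 4·u·v + u + 10·v], [2·u + 5, 6·v - 1]].
At the point, J = [[-3.0000, -21.0000], [9.0000, -10.0000]] (det J = 219.0000).
Solving J·Δ = −F gives Δ = (-1.8162, 0.8904).
Then the next iterate is (u, v)₁ = (0.1838, -0.6096).

(0.1838, -0.6096)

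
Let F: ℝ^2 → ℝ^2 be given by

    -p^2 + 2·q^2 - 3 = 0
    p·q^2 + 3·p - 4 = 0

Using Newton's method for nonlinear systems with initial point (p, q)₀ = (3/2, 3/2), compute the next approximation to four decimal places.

(0.9083, 1.3292)

At (3/2, 3/2): F = (-0.7500, 3.8750).
Jacobian J = [[-2·p, 4·q], [q^2 + 3, 2·p·q]].
At the point, J = [[-3.0000, 6.0000], [5.2500, 4.5000]] (det J = -45.0000).
Solving J·Δ = −F gives Δ = (-0.5917, -0.1708).
Then the next iterate is (p, q)₁ = (0.9083, 1.3292).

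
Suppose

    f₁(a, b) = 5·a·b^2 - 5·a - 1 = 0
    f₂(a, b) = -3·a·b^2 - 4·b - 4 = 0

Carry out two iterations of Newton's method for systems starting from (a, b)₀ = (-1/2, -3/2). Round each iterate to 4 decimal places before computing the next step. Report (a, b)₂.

At (-1/2, -3/2): F = (-4.1250, 5.3750).
Jacobian J = [[5·b^2 - 5, 10·a·b], [-3·b^2, -6·a·b - 4]].
At the point, J = [[6.2500, 7.5000], [-6.7500, -8.5000]] (det J = -2.5000).
Solving J·Δ = −F gives Δ = (-2.1000, 2.3000).
Then the next iterate is (a, b)₁ = (-2.6000, 0.8000).
Round to (-2.6000, 0.8000) and repeat: F = (3.6800, -2.2080), J = [[-1.8000, -20.8000], [-1.9200, 8.4800]].
Δ = (-0.2667, 0.2000), so (a, b)₂ = (-2.8667, 1.0000).

(-2.8667, 1.0000)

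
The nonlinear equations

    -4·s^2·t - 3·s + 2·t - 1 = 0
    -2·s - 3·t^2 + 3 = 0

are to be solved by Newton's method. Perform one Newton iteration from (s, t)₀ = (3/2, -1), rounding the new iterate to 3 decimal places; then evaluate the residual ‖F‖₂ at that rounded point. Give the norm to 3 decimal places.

2.287

At (3/2, -1): F = (1.500, -3.000).
Jacobian J = [[-8·s·t - 3, -4·s^2 + 2], [-2, -6·t]].
At the point, J = [[9.000, -7.000], [-2.000, 6.000]] (det J = 40.000).
Solving J·Δ = −F gives Δ = (0.300, 0.600).
Then the next iterate is (s, t)₁ = (1.800, -0.400).
Re-evaluating at (1.800, -0.400): F = (-2.016, -1.080), so ‖F‖₂ = 2.287.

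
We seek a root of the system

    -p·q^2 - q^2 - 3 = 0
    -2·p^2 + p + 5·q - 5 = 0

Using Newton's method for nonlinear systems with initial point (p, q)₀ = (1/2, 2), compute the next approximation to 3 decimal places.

(-0.077, 0.885)

At (1/2, 2): F = (-9.000, 5.000).
Jacobian J = [[-q^2, -2·p·q - 2·q], [-4·p + 1, 5]].
At the point, J = [[-4.000, -6.000], [-1.000, 5.000]] (det J = -26.000).
Solving J·Δ = −F gives Δ = (-0.577, -1.115).
Then the next iterate is (p, q)₁ = (-0.077, 0.885).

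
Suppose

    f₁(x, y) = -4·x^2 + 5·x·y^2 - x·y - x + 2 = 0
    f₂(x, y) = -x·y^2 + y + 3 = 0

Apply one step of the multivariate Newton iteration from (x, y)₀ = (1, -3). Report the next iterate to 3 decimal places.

At (1, -3): F = (45.000, -9.000).
Jacobian J = [[-8·x + 5·y^2 - y - 1, 10·x·y - x], [-y^2, -2·x·y + 1]].
At the point, J = [[39.000, -31.000], [-9.000, 7.000]] (det J = -6.000).
Solving J·Δ = −F gives Δ = (6.000, 9.000).
Then the next iterate is (x, y)₁ = (7.000, 6.000).

(7.000, 6.000)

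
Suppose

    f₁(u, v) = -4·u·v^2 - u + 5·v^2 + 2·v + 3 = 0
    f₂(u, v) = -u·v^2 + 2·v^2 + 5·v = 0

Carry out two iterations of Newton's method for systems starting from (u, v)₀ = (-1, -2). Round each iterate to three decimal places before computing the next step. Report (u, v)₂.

At (-1, -2): F = (36.000, 2.000).
Jacobian J = [[-4·v^2 - 1, -8·u·v + 10·v + 2], [-v^2, -2·u·v + 4·v + 5]].
At the point, J = [[-17.000, -34.000], [-4.000, -7.000]] (det J = -17.000).
Solving J·Δ = −F gives Δ = (-10.824, 6.471).
Then the next iterate is (u, v)₁ = (-11.824, 4.471).
Round to (-11.824, 4.471) and repeat: F = (1069.15472, 298.69456), J = [[-80.95936, 469.63083], [-19.98984, 128.61421]].
Δ = (-2.701, -2.742), so (u, v)₂ = (-14.525, 1.729).

(-14.525, 1.729)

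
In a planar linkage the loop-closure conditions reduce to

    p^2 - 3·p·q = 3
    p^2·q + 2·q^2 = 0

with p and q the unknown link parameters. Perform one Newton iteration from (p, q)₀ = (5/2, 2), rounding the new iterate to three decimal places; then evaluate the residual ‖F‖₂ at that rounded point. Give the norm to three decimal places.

At (5/2, 2): F = (-11.750, 20.500).
Jacobian J = [[2·p - 3·q, -3·p], [2·p·q, p^2 + 4·q]].
At the point, J = [[-1.000, -7.500], [10.000, 14.250]] (det J = 60.750).
Solving J·Δ = −F gives Δ = (0.225, -1.597).
Then the next iterate is (p, q)₁ = (2.725, 0.403).
Re-evaluating at (2.725, 0.403): F = (1.13110, 3.31734), so ‖F‖₂ = 3.505.

3.505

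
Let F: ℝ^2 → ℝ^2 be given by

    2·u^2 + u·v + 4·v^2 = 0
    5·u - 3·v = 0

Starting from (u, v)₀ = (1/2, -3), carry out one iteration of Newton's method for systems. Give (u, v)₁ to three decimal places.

(-0.871, -1.452)

At (1/2, -3): F = (35.000, 11.500).
Jacobian J = [[4·u + v, u + 8·v], [5, -3]].
At the point, J = [[-1.000, -23.500], [5.000, -3.000]] (det J = 120.500).
Solving J·Δ = −F gives Δ = (-1.371, 1.548).
Then the next iterate is (u, v)₁ = (-0.871, -1.452).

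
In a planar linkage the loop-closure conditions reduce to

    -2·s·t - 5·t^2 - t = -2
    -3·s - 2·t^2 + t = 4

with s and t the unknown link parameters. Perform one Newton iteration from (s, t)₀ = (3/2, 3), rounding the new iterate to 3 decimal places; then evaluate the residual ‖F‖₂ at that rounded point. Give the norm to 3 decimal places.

At (3/2, 3): F = (-55.000, -23.500).
Jacobian J = [[-2·t, -2·s - 10·t - 1], [-3, -4·t + 1]].
At the point, J = [[-6.000, -34.000], [-3.000, -11.000]] (det J = -36.000).
Solving J·Δ = −F gives Δ = (-5.389, -0.667).
Then the next iterate is (s, t)₁ = (-3.889, 2.333).
Re-evaluating at (-3.889, 2.333): F = (-9.40137, -0.88578), so ‖F‖₂ = 9.443.

9.443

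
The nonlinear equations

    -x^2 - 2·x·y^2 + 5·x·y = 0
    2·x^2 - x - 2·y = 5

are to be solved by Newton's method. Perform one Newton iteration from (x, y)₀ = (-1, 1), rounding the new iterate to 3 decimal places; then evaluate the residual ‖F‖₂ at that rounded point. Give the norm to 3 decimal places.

9.647

At (-1, 1): F = (-4.000, -4.000).
Jacobian J = [[-2·x - 2·y^2 + 5·y, -4·x·y + 5·x], [4·x - 1, -2]].
At the point, J = [[5.000, -1.000], [-5.000, -2.000]] (det J = -15.000).
Solving J·Δ = −F gives Δ = (0.267, -2.667).
Then the next iterate is (x, y)₁ = (-0.733, -1.667).
Re-evaluating at (-0.733, -1.667): F = (9.64612, 0.14158), so ‖F‖₂ = 9.647.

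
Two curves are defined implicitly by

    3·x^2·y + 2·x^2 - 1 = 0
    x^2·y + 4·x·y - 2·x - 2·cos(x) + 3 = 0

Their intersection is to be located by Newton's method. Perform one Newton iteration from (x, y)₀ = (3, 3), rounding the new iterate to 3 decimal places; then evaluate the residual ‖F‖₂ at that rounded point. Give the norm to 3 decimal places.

28.520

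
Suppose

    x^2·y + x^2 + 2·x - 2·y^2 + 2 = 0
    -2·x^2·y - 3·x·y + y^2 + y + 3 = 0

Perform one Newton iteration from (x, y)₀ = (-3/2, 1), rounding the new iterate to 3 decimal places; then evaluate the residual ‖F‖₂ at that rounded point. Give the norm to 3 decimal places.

16.503

At (-3/2, 1): F = (1.500, 5.000).
Jacobian J = [[2·x·y + 2·x + 2, x^2 - 4·y], [-4·x·y - 3·y, -2·x^2 - 3·x + 2·y + 1]].
At the point, J = [[-4.000, -1.750], [3.000, 3.000]] (det J = -6.750).
Solving J·Δ = −F gives Δ = (1.963, -3.630).
Then the next iterate is (x, y)₁ = (0.463, -2.630).
Re-evaluating at (0.463, -2.630): F = (-11.25722, 12.06755), so ‖F‖₂ = 16.503.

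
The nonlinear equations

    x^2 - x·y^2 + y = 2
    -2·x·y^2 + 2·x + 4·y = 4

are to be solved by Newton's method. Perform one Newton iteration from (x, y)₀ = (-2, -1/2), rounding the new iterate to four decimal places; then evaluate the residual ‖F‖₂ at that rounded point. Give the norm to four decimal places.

5238.7590

At (-2, -1/2): F = (2.0000, -9.0000).
Jacobian J = [[2·x - y^2, -2·x·y + 1], [-2·y^2 + 2, -4·x·y + 4]].
At the point, J = [[-4.2500, -1.0000], [1.5000, 0.0000]] (det J = 1.5000).
Solving J·Δ = −F gives Δ = (6.0000, -23.5000).
Then the next iterate is (x, y)₁ = (4.0000, -24.0000).
Re-evaluating at (4.0000, -24.0000): F = (-2314.0000, -4700.0000), so ‖F‖₂ = 5238.7590.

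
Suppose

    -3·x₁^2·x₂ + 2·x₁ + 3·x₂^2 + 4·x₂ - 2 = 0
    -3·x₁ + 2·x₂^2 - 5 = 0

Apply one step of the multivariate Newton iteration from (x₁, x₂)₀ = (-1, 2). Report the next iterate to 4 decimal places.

At (-1, 2): F = (10.0000, 6.0000).
Jacobian J = [[-6·x₁·x₂ + 2, -3·x₁^2 + 6·x₂ + 4], [-3, 4·x₂]].
At the point, J = [[14.0000, 13.0000], [-3.0000, 8.0000]] (det J = 151.0000).
Solving J·Δ = −F gives Δ = (-0.0132, -0.7550).
Then the next iterate is (x₁, x₂)₁ = (-1.0132, 1.2450).

(-1.0132, 1.2450)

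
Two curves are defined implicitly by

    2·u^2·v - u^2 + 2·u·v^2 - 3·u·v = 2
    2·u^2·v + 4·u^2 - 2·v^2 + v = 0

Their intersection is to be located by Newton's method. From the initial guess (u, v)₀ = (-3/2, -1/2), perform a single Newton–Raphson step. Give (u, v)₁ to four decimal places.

(-0.6652, -0.2649)

At (-3/2, -1/2): F = (-9.5000, 5.7500).
Jacobian J = [[4·u·v - 2·u + 2·v^2 - 3·v, 2·u^2 + 4·u·v - 3·u], [4·u·v + 8·u, 2·u^2 - 4·v + 1]].
At the point, J = [[8.0000, 12.0000], [-9.0000, 7.5000]] (det J = 168.0000).
Solving J·Δ = −F gives Δ = (0.8348, 0.2351).
Then the next iterate is (u, v)₁ = (-0.6652, -0.2649).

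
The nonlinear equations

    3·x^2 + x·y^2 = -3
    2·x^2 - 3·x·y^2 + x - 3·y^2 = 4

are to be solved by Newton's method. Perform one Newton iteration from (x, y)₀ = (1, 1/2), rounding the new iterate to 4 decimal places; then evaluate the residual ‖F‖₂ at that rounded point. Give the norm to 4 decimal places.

5.6369

At (1, 1/2): F = (6.2500, -2.5000).
Jacobian J = [[6·x + y^2, 2·x·y], [4·x - 3·y^2 + 1, -6·x·y - 6·y]].
At the point, J = [[6.2500, 1.0000], [4.2500, -6.0000]] (det J = -41.7500).
Solving J·Δ = −F gives Δ = (-0.8383, -1.0105).
Then the next iterate is (x, y)₁ = (0.1617, -0.5105).
Re-evaluating at (0.1617, -0.5105): F = (3.120581, -4.694259), so ‖F‖₂ = 5.6369.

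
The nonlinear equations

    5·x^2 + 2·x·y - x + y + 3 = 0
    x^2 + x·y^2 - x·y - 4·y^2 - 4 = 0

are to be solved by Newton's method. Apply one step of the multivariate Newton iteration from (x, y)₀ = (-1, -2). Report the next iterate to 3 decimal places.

At (-1, -2): F = (11.000, -25.000).
Jacobian J = [[10·x + 2·y - 1, 2·x + 1], [2·x + y^2 - y, 2·x·y - x - 8·y]].
At the point, J = [[-15.000, -1.000], [4.000, 21.000]] (det J = -311.000).
Solving J·Δ = −F gives Δ = (0.662, 1.064).
Then the next iterate is (x, y)₁ = (-0.338, -0.936).

(-0.338, -0.936)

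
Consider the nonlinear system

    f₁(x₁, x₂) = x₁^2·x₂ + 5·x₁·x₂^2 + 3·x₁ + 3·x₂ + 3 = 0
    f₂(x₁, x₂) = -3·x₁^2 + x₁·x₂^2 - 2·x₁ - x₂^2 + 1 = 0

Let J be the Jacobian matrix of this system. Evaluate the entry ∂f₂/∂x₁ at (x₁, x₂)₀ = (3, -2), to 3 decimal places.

-16.000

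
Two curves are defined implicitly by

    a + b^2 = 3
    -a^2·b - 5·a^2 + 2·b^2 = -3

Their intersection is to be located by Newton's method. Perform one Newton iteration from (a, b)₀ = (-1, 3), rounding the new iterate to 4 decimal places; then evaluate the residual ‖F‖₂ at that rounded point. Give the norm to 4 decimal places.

1.2995

At (-1, 3): F = (5.0000, 13.0000).
Jacobian J = [[1, 2·b], [-2·a·b - 10·a, -a^2 + 4·b]].
At the point, J = [[1.0000, 6.0000], [16.0000, 11.0000]] (det J = -85.0000).
Solving J·Δ = −F gives Δ = (-0.2706, -0.7882).
Then the next iterate is (a, b)₁ = (-1.2706, 2.2118).
Re-evaluating at (-1.2706, 2.2118): F = (0.621459, 1.141213), so ‖F‖₂ = 1.2995.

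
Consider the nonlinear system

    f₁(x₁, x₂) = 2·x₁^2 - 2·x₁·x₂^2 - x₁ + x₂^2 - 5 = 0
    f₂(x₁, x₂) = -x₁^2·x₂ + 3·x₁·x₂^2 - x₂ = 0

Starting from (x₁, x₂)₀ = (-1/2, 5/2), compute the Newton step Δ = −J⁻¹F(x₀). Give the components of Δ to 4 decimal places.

(0.6585, 0.1707)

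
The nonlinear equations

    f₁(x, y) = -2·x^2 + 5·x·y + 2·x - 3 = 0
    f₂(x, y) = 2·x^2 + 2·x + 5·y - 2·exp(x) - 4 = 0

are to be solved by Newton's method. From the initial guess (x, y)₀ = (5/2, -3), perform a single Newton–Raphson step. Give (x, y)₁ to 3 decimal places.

(0.394, -3.035)

At (5/2, -3): F = (-48.000, -25.86499).
Jacobian J = [[-4·x + 5·y + 2, 5·x], [4·x - 2·exp(x) + 2, 5]].
At the point, J = [[-23.000, 12.500], [-12.36499, 5.000]] (det J = 39.56235).
Solving J·Δ = −F gives Δ = (-2.106, -0.035).
Then the next iterate is (x, y)₁ = (0.394, -3.035).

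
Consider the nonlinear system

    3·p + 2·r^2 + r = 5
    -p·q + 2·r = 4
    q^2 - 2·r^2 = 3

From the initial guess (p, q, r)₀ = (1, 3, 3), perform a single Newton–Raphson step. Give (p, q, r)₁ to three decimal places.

(0.000, 2.538, 1.769)

At (1, 3, 3): F = (19.000, -1.000, -12.000).
Jacobian J = [[3, 0, 4·r + 1], [-q, -p, 2], [0, 2·q, -4·r]].
At the point, J = [[3.000, 0.000, 13.000], [-3.000, -1.000, 2.000], [0.000, 6.000, -12.000]] (det J = -234.000).
Solving J·Δ = −F gives Δ = (-1.000, -0.462, -1.231).
Then the next iterate is (p, q, r)₁ = (0.000, 2.538, 1.769).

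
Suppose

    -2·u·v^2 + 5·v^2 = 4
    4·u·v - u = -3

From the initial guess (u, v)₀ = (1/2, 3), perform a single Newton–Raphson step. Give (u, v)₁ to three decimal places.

(0.033, 1.317)

At (1/2, 3): F = (32.000, 8.500).
Jacobian J = [[-2·v^2, -4·u·v + 10·v], [4·v - 1, 4·u]].
At the point, J = [[-18.000, 24.000], [11.000, 2.000]] (det J = -300.000).
Solving J·Δ = −F gives Δ = (-0.467, -1.683).
Then the next iterate is (u, v)₁ = (0.033, 1.317).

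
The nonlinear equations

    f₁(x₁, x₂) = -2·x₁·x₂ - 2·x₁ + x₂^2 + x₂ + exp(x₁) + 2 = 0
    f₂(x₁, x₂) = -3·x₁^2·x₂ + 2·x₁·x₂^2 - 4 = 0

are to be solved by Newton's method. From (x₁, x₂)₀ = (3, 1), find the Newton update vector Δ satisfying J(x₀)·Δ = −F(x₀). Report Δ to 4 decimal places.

At (3, 1): F = (12.085537, -25.0000).
Jacobian J = [[-2·x₂ + exp(x₁) - 2, -2·x₁ + 2·x₂ + 1], [-6·x₁·x₂ + 2·x₂^2, -3·x₁^2 + 4·x₁·x₂]].
At the point, J = [[16.085537, -3.0000], [-16.0000, -15.0000]] (det J = -289.283054).
Solving J·Δ = −F gives Δ = (-0.8859, -0.7217).

(-0.8859, -0.7217)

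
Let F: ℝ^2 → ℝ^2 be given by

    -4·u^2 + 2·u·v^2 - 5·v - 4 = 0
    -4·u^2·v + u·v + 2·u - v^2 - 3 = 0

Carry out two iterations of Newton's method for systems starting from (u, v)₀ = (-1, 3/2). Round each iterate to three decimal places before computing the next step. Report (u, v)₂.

(-0.606, -1.210)

At (-1, 3/2): F = (-20.000, -14.750).
Jacobian J = [[-8·u + 2·v^2, 4·u·v - 5], [-8·u·v + v + 2, -4·u^2 + u - 2·v]].
At the point, J = [[12.500, -11.000], [15.500, -8.000]] (det J = 70.500).
Solving J·Δ = −F gives Δ = (0.032, -1.782).
Then the next iterate is (u, v)₁ = (-0.968, -0.282).
Round to (-0.968, -0.282) and repeat: F = (-6.49205, -3.68558), J = [[7.90305, -3.90810], [-0.46581, -4.15210]].
Δ = (0.362, -0.928), so (u, v)₂ = (-0.606, -1.210).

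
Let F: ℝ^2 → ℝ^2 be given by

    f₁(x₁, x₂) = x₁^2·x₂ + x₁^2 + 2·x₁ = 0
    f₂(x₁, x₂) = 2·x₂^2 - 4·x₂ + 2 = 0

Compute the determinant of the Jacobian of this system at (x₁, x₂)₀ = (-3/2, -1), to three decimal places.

J = [[2·x₁·x₂ + 2·x₁ + 2, x₁^2], [0, 4·x₂ - 4]].
At the point, J = [[2.000, 2.250], [0.000, -8.000]].
det J = -16.000.

-16.000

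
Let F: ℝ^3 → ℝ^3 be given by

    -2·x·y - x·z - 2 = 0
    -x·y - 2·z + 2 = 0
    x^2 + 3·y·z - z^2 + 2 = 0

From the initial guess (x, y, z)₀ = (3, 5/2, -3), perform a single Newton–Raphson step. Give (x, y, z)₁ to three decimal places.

(6.411, 0.646, -4.233)

At (3, 5/2, -3): F = (-8.000, 0.500, -20.500).
Jacobian J = [[-2·y - z, -2·x, -x], [-y, -x, -2], [2·x, 3·z, 3·y - 2·z]].
At the point, J = [[-2.000, -6.000, -3.000], [-2.500, -3.000, -2.000], [6.000, -9.000, 13.500]] (det J = -135.000).
Solving J·Δ = −F gives Δ = (3.411, -1.854, -1.233).
Then the next iterate is (x, y, z)₁ = (6.411, 0.646, -4.233).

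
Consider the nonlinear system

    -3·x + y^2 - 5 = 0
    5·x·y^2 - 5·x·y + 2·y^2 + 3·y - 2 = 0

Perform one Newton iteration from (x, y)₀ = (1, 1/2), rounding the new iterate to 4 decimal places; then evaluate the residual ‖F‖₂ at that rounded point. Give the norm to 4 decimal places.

At (1, 1/2): F = (-7.7500, -1.2500).
Jacobian J = [[-3, 2·y], [5·y^2 - 5·y, 10·x·y - 5·x + 4·y + 3]].
At the point, J = [[-3.0000, 1.0000], [-1.2500, 5.0000]] (det J = -13.7500).
Solving J·Δ = −F gives Δ = (-2.7273, -0.4318).
Then the next iterate is (x, y)₁ = (-1.7273, 0.0682).
Re-evaluating at (-1.7273, 0.0682): F = (0.186551, -1.237259), so ‖F‖₂ = 1.2512.

1.2512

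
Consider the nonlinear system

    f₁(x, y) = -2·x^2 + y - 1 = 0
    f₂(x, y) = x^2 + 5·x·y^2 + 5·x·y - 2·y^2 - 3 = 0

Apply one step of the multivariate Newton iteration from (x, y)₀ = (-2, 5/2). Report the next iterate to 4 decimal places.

(-1.0763, 1.6103)

At (-2, 5/2): F = (-6.5000, -99.0000).
Jacobian J = [[-4·x, 1], [2·x + 5·y^2 + 5·y, 10·x·y + 5·x - 4·y]].
At the point, J = [[8.0000, 1.0000], [39.7500, -70.0000]] (det J = -599.7500).
Solving J·Δ = −F gives Δ = (0.9237, -0.8897).
Then the next iterate is (x, y)₁ = (-1.0763, 1.6103).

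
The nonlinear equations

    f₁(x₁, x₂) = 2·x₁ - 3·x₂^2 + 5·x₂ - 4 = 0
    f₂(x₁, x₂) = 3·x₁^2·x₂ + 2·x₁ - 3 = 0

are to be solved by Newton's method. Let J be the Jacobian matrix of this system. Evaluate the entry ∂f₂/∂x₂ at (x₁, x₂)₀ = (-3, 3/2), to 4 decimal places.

27.0000

∂f₂/∂x₂ = 3·x₁^2.
At (-3, 3/2) this is 27.0000.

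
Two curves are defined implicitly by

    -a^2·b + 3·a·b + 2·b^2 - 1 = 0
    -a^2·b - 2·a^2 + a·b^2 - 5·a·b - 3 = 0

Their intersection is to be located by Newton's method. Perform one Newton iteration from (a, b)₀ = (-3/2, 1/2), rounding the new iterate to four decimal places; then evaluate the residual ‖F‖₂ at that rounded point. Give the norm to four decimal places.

At (-3/2, 1/2): F = (-3.8750, -5.2500).
Jacobian J = [[-2·a·b + 3·b, -a^2 + 3·a + 4·b], [-2·a·b - 4·a + b^2 - 5·b, -a^2 + 2·a·b - 5·a]].
At the point, J = [[3.0000, -4.7500], [5.2500, 3.7500]] (det J = 36.1875).
Solving J·Δ = −F gives Δ = (1.0907, -0.1269).
Then the next iterate is (a, b)₁ = (-0.4093, 0.3731).
Re-evaluating at (-0.4093, 0.3731): F = (-1.242226, -2.690984), so ‖F‖₂ = 2.9639.

2.9639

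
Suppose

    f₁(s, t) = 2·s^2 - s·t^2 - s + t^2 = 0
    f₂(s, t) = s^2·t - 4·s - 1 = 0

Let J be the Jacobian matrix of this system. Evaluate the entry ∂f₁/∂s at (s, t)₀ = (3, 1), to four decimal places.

10.0000

∂f₁/∂s = 4·s - t^2 - 1.
At (3, 1) this is 10.0000.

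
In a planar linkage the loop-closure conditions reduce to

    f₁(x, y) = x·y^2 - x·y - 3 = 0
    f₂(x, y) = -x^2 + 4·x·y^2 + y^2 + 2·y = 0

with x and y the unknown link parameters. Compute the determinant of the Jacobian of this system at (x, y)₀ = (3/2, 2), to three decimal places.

1.500

J = [[y^2 - y, 2·x·y - x], [-2·x + 4·y^2, 8·x·y + 2·y + 2]].
At the point, J = [[2.000, 4.500], [13.000, 30.000]].
det J = 1.500.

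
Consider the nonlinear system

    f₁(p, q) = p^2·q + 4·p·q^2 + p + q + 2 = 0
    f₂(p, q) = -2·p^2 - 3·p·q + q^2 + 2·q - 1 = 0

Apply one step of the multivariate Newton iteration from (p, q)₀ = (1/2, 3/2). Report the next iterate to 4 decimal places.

(0.2690, 0.6423)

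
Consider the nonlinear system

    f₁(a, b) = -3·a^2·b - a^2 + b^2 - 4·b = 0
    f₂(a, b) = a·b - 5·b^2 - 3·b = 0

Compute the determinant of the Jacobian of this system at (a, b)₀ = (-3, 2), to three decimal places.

-1038.000

J = [[-6·a·b - 2·a, -3·a^2 + 2·b - 4], [b, a - 10·b - 3]].
At the point, J = [[42.000, -27.000], [2.000, -26.000]].
det J = -1038.000.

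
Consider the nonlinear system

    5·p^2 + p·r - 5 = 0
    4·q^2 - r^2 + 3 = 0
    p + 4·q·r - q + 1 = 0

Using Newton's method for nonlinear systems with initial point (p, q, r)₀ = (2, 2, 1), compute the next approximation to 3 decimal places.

(1.246, 0.802, 0.418)

At (2, 2, 1): F = (17.000, 18.000, 9.000).
Jacobian J = [[10·p + r, 0, p], [0, 8·q, -2·r], [1, 4·r - 1, 4·q]].
At the point, J = [[21.000, 0.000, 2.000], [0.000, 16.000, -2.000], [1.000, 3.000, 8.000]] (det J = 2782.000).
Solving J·Δ = −F gives Δ = (-0.754, -1.198, -0.582).
Then the next iterate is (p, q, r)₁ = (1.246, 0.802, 0.418).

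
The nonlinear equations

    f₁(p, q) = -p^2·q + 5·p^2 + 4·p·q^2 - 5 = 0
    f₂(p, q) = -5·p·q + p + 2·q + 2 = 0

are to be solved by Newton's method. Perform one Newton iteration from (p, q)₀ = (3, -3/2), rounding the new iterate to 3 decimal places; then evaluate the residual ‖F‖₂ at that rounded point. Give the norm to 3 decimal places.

45.406

At (3, -3/2): F = (80.500, 24.500).
Jacobian J = [[-2·p·q + 10·p + 4·q^2, -p^2 + 8·p·q], [-5·q + 1, -5·p + 2]].
At the point, J = [[48.000, -45.000], [8.500, -13.000]] (det J = -241.500).
Solving J·Δ = −F gives Δ = (0.232, 2.036).
Then the next iterate is (p, q)₁ = (3.232, 0.536).
Re-evaluating at (3.232, 0.536): F = (45.34432, -2.35776), so ‖F‖₂ = 45.406.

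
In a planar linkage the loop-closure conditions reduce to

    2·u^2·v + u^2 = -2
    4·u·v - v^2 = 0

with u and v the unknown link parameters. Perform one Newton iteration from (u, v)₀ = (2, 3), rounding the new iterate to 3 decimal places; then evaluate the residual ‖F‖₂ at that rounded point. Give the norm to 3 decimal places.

At (2, 3): F = (30.000, 15.000).
Jacobian J = [[4·u·v + 2·u, 2·u^2], [4·v, 4·u - 2·v]].
At the point, J = [[28.000, 8.000], [12.000, 2.000]] (det J = -40.000).
Solving J·Δ = −F gives Δ = (-1.500, 1.500).
Then the next iterate is (u, v)₁ = (0.500, 4.500).
Re-evaluating at (0.500, 4.500): F = (4.500, -11.250), so ‖F‖₂ = 12.117.

12.117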